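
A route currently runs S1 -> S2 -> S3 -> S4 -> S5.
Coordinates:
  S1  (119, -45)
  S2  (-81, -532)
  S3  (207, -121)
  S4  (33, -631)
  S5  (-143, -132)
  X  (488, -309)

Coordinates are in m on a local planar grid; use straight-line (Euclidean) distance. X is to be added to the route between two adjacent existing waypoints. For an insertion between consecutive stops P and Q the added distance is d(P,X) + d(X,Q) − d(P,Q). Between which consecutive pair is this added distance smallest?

Added distance for inserting X between each consecutive pair:
S1–S2: 538.4 m
S2–S3: 447.4 m
S3–S4: 356.6 m
S4–S5: 683.6 m
Smallest added distance is 356.6 m, inserting between S3 and S4.

between S3 and S4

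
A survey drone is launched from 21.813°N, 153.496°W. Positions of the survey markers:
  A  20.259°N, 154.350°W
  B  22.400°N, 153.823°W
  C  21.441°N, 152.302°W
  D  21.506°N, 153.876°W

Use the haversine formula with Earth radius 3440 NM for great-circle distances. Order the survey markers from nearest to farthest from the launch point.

Distances from the launch point:
D 21.506°N, 153.876°W: 28.1 NM
B 22.400°N, 153.823°W: 39.7 NM
C 21.441°N, 152.302°W: 70.3 NM
A 20.259°N, 154.350°W: 104.9 NM

D, B, C, A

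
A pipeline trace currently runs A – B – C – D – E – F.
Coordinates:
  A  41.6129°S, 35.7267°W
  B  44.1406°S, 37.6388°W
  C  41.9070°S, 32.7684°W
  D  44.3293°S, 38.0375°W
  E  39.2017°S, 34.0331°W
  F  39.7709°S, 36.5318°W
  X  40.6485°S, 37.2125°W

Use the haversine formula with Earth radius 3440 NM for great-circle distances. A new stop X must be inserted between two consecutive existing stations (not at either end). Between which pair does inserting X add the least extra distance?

between D and E

Added distance for inserting X between each consecutive pair:
A–B: 125.7 NM
B–C: 172.5 NM
C–D: 165.4 NM
D–E: 38.0 NM
E–F: 110.7 NM
Smallest added distance is 38.0 NM, inserting between D and E.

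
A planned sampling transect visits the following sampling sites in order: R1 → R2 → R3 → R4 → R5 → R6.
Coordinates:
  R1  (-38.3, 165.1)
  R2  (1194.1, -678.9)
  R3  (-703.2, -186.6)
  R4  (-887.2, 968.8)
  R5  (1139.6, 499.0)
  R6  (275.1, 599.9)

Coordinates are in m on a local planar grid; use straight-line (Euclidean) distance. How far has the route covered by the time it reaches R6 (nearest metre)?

7575 m

Leg distances:
R1→R2: 1493.7 m  (cumulative 1493.7 m)
R2→R3: 1960.1 m  (cumulative 3453.8 m)
R3→R4: 1170.0 m  (cumulative 4623.8 m)
R4→R5: 2080.5 m  (cumulative 6704.3 m)
R5→R6: 870.4 m  (cumulative 7574.7 m)
Cumulative distance at R6 ≈ 7575 m.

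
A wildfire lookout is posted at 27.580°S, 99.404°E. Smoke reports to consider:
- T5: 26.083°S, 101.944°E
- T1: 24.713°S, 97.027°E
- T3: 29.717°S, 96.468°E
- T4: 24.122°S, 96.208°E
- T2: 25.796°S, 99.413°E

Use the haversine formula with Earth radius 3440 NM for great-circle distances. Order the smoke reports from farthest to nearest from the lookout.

T4, T1, T3, T5, T2

Computing each great-circle distance from 27.580°S, 99.404°E:
T4 24.122°S, 96.208°E: 270.0 NM
T1 24.713°S, 97.027°E: 214.6 NM
T3 29.717°S, 96.468°E: 201.0 NM
T5 26.083°S, 101.944°E: 163.1 NM
T2 25.796°S, 99.413°E: 107.1 NM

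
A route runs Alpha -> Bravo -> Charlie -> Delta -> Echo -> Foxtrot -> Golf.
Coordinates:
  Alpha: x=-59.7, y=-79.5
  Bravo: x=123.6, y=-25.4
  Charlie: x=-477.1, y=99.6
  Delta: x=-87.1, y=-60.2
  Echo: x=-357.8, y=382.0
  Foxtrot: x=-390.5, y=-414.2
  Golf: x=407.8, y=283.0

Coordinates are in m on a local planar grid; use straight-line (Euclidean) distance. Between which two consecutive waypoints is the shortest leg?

Leg distances:
Alpha→Bravo: 191.1 m
Bravo→Charlie: 613.6 m
Charlie→Delta: 421.5 m
Delta→Echo: 518.5 m
Echo→Foxtrot: 796.9 m
Foxtrot→Golf: 1059.9 m
The shortest leg is Alpha–Bravo at 191.1 m.

Alpha–Bravo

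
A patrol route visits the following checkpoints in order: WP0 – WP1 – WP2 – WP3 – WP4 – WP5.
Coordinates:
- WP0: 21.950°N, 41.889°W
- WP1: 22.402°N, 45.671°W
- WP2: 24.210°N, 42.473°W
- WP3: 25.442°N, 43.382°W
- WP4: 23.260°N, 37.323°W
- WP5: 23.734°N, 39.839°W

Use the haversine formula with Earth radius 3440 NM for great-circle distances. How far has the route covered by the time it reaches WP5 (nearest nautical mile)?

1006 NM

Leg distances:
WP0→WP1: 212.0 NM  (cumulative 212.0 NM)
WP1→WP2: 207.1 NM  (cumulative 419.1 NM)
WP2→WP3: 89.0 NM  (cumulative 508.1 NM)
WP3→WP4: 356.3 NM  (cumulative 864.4 NM)
WP4→WP5: 141.4 NM  (cumulative 1005.8 NM)
Cumulative distance at WP5 ≈ 1006 NM.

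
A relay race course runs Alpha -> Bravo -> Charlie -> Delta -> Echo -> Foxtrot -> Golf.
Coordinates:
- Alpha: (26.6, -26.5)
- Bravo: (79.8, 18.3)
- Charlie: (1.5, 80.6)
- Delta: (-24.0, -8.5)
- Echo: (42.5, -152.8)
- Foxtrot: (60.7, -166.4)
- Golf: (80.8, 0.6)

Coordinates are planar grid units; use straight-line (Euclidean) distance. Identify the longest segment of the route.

Foxtrot–Golf

Leg distances:
Alpha→Bravo: 69.6
Bravo→Charlie: 100.1
Charlie→Delta: 92.7
Delta→Echo: 158.9
Echo→Foxtrot: 22.7
Foxtrot→Golf: 168.2
The longest leg is Foxtrot–Golf at 168.2.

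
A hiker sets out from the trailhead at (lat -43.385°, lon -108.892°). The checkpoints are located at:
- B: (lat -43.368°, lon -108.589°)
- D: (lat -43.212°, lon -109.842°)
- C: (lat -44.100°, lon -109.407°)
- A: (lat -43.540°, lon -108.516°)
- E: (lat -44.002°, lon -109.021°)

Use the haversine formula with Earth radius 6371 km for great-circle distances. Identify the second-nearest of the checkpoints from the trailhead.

A

Distances from the trailhead ((lat -43.385°, lon -108.892°)):
B: 24.6 km
A: 34.9 km
E: 69.4 km
D: 79.2 km
C: 89.6 km
The second-nearest is A at 34.9 km.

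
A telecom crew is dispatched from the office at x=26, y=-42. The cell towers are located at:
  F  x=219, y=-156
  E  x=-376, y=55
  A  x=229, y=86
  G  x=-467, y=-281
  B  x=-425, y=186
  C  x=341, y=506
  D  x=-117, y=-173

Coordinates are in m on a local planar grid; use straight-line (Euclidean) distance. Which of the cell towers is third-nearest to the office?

A

Distances from the office (x=26, y=-42):
D: 193.9 m
F: 224.2 m
A: 240.0 m
E: 413.5 m
B: 505.4 m
G: 547.9 m
C: 632.1 m
The third-nearest is A at 240.0 m.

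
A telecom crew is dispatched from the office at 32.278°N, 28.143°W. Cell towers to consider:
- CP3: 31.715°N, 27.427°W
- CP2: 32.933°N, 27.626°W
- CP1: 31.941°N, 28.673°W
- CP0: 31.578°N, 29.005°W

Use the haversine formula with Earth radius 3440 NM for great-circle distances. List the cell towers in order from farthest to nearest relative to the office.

Distances from the office:
CP0 31.578°N, 29.005°W: 60.8 NM
CP3 31.715°N, 27.427°W: 49.7 NM
CP2 32.933°N, 27.626°W: 47.2 NM
CP1 31.941°N, 28.673°W: 33.7 NM

CP0, CP3, CP2, CP1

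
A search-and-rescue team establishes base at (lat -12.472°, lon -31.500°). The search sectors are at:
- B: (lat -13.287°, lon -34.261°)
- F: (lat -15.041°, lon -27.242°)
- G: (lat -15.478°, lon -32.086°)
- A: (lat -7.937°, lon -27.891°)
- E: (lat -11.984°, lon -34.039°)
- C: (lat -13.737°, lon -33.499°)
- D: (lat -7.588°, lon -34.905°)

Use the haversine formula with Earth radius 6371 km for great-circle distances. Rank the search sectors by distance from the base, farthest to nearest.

D, A, F, G, B, E, C

Distance from the base at (lat -12.472°, lon -31.500°) to each:
D (lat -7.588°, lon -34.905°): 658.7 km
A (lat -7.937°, lon -27.891°): 640.5 km
F (lat -15.041°, lon -27.242°): 541.3 km
G (lat -15.478°, lon -32.086°): 340.2 km
B (lat -13.287°, lon -34.261°): 312.7 km
E (lat -11.984°, lon -34.039°): 281.2 km
C (lat -13.737°, lon -33.499°): 258.2 km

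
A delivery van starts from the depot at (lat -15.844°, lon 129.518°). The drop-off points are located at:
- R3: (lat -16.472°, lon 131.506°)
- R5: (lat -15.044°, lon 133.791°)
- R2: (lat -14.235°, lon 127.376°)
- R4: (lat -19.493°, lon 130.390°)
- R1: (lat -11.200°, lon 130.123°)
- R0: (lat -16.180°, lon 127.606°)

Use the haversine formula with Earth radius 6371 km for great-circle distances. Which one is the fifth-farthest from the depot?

Distance to each, sorted:
R1: 520.5 km
R5: 466.5 km
R4: 416.1 km
R2: 291.4 km
R3: 223.5 km
R0: 207.7 km
The fifth-farthest is R3 at 223.5 km.

R3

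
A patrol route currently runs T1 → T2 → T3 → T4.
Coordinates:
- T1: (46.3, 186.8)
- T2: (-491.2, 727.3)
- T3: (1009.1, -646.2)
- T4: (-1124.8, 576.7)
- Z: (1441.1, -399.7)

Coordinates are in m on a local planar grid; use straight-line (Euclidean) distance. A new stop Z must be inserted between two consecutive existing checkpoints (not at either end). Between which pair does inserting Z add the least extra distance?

between T2 and T3

Added distance for inserting Z between each consecutive pair:
T1–T2: 2987.8 m
T2–T3: 700.3 m
T3–T4: 783.3 m
Smallest added distance is 700.3 m, inserting between T2 and T3.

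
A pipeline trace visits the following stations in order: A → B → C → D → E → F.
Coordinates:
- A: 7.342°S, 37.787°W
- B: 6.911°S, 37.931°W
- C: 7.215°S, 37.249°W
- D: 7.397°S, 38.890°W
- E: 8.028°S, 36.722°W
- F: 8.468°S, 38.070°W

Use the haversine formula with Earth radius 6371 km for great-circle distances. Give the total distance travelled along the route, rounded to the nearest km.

Leg distances:
A→B: 50.5 km  (cumulative 50.5 km)
B→C: 82.5 km  (cumulative 133.0 km)
C→D: 182.1 km  (cumulative 315.1 km)
D→E: 249.0 km  (cumulative 564.1 km)
E→F: 156.2 km  (cumulative 720.3 km)
Total route length ≈ 720 km.

720 km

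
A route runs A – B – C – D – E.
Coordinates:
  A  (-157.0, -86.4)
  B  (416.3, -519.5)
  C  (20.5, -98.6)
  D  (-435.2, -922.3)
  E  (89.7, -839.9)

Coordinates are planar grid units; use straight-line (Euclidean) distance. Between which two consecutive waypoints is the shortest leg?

D–E

Leg distances:
A→B: 718.5
B→C: 577.8
C→D: 941.4
D→E: 531.3
The shortest leg is D–E at 531.3.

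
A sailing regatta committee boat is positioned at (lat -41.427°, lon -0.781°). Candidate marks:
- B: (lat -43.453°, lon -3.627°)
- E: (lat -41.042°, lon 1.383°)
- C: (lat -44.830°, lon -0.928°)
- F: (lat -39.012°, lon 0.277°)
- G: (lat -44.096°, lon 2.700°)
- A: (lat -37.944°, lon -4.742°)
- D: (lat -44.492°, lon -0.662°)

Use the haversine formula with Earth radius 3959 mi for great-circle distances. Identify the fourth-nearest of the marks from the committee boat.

D

Distance to each, sorted:
E: 115.5 mi
F: 176.0 mi
B: 201.6 mi
D: 211.9 mi
C: 235.3 mi
G: 255.3 mi
A: 319.7 mi
The fourth-nearest is D at 211.9 mi.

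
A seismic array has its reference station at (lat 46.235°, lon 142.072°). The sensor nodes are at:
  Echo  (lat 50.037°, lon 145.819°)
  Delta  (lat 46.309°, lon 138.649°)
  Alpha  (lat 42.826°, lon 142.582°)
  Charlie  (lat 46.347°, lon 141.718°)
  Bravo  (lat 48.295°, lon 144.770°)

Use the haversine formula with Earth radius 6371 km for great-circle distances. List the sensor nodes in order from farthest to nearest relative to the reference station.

Computing each great-circle distance from (lat 46.235°, lon 142.072°):
Echo (lat 50.037°, lon 145.819°): 505.9 km
Alpha (lat 42.826°, lon 142.582°): 381.2 km
Bravo (lat 48.295°, lon 144.770°): 306.4 km
Delta (lat 46.309°, lon 138.649°): 263.2 km
Charlie (lat 46.347°, lon 141.718°): 29.9 km

Echo, Alpha, Bravo, Delta, Charlie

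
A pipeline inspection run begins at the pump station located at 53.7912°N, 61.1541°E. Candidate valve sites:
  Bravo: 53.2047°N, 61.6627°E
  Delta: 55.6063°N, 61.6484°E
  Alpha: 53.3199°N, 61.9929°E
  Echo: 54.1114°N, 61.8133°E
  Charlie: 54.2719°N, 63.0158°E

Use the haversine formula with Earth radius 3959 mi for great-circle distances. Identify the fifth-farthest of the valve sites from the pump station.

Echo

Distance to each, sorted:
Delta: 127.0 mi
Charlie: 82.5 mi
Alpha: 47.4 mi
Bravo: 45.6 mi
Echo: 34.8 mi
The fifth-farthest is Echo at 34.8 mi.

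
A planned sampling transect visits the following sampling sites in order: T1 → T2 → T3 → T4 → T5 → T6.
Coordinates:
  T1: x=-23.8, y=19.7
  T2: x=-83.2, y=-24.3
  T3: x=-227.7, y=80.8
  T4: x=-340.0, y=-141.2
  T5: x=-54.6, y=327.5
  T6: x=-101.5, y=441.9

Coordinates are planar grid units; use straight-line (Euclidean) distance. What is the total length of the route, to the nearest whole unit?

Leg distances:
T1→T2: 73.9  (cumulative 73.9)
T2→T3: 178.7  (cumulative 252.6)
T3→T4: 248.8  (cumulative 501.4)
T4→T5: 548.8  (cumulative 1050.1)
T5→T6: 123.6  (cumulative 1173.8)
Total route length ≈ 1174.

1174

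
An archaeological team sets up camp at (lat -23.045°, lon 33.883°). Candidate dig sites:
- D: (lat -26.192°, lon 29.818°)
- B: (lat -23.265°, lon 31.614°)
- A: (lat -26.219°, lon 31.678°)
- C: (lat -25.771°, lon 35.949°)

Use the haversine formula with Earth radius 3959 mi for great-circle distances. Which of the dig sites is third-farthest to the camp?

C

Distance to each, sorted:
D: 335.3 mi
A: 259.4 mi
C: 228.9 mi
B: 145.0 mi
The third-farthest is C at 228.9 mi.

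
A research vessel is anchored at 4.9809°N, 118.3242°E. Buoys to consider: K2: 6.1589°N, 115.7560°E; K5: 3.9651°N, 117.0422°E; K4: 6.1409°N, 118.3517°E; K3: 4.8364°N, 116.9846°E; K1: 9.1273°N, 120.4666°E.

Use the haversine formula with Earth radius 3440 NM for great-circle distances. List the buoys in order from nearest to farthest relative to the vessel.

Distance from the vessel at 4.9809°N, 118.3242°E to each:
K4 6.1409°N, 118.3517°E: 69.7 NM
K3 4.8364°N, 116.9846°E: 80.6 NM
K5 3.9651°N, 117.0422°E: 98.0 NM
K2 6.1589°N, 115.7560°E: 169.0 NM
K1 9.1273°N, 120.4666°E: 279.8 NM

K4, K3, K5, K2, K1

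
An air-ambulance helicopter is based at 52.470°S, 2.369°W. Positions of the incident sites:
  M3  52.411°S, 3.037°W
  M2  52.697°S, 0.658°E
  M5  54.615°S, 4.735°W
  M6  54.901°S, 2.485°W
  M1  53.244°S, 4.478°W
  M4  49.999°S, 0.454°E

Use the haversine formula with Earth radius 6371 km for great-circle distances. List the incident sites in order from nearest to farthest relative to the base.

M3, M1, M2, M6, M5, M4

Distance from the base at 52.470°S, 2.369°W to each:
M3 52.411°S, 3.037°W: 45.8 km
M1 53.244°S, 4.478°W: 165.7 km
M2 52.697°S, 0.658°E: 206.0 km
M6 54.901°S, 2.485°W: 270.4 km
M5 54.615°S, 4.735°W: 285.1 km
M4 49.999°S, 0.454°E: 337.8 km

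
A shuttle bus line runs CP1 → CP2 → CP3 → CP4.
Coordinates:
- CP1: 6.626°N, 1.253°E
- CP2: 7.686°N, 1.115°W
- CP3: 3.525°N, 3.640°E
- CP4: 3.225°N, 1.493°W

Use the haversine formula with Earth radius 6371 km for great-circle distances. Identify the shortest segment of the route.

Leg distances:
CP1→CP2: 286.6 km
CP2→CP3: 700.6 km
CP3→CP4: 570.7 km
The shortest leg is CP1–CP2 at 286.6 km.

CP1–CP2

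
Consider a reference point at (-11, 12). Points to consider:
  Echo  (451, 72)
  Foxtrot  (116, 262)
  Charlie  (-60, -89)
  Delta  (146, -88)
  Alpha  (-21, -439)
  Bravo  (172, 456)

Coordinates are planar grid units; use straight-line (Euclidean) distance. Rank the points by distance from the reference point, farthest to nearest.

Bravo, Echo, Alpha, Foxtrot, Delta, Charlie

Computing each straight-line distance from (-11, 12):
Bravo (172, 456): 480.2
Echo (451, 72): 465.9
Alpha (-21, -439): 451.1
Foxtrot (116, 262): 280.4
Delta (146, -88): 186.1
Charlie (-60, -89): 112.3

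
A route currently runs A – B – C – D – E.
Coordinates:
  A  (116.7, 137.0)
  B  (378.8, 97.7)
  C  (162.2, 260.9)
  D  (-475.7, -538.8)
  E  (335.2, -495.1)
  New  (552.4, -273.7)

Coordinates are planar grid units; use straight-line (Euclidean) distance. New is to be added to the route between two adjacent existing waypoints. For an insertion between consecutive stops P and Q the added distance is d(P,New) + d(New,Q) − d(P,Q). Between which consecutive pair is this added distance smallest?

between D and E

Added distance for inserting New between each consecutive pair:
A–B: 743.7
B–C: 800.6
C–D: 700.6
D–E: 559.8
Smallest added distance is 559.8, inserting between D and E.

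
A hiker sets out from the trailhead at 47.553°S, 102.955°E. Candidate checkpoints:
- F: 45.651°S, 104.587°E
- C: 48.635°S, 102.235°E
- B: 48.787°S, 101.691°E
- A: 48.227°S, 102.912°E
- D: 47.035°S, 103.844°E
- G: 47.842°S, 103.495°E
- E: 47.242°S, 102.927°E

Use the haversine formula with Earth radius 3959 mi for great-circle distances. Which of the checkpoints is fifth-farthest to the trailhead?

A

Distance to each, sorted:
F: 152.6 mi
B: 103.3 mi
C: 81.8 mi
D: 54.9 mi
A: 46.6 mi
G: 32.1 mi
E: 21.5 mi
The fifth-farthest is A at 46.6 mi.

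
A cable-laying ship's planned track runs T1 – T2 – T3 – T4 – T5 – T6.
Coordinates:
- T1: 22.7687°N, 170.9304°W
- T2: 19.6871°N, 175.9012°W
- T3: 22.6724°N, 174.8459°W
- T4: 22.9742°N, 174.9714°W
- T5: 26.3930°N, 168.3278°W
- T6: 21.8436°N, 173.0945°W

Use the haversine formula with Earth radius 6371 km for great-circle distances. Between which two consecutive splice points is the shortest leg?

Leg distances:
T1→T2: 618.7 km
T2→T3: 349.5 km
T3→T4: 35.9 km
T4→T5: 771.2 km
T5→T6: 699.8 km
The shortest leg is T3–T4 at 35.9 km.

T3–T4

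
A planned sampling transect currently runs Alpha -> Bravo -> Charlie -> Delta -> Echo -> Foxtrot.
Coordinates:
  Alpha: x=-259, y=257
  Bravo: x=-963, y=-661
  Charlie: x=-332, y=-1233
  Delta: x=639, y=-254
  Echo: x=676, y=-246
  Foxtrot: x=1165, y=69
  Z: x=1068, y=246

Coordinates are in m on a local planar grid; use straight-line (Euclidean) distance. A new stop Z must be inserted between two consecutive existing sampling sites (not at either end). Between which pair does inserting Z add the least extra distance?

between Echo and Foxtrot

Added distance for inserting Z between each consecutive pair:
Alpha–Bravo: 2394.5 m
Bravo–Charlie: 3409.2 m
Charlie–Delta: 1316.5 m
Delta–Echo: 1250.0 m
Echo–Foxtrot: 249.2 m
Smallest added distance is 249.2 m, inserting between Echo and Foxtrot.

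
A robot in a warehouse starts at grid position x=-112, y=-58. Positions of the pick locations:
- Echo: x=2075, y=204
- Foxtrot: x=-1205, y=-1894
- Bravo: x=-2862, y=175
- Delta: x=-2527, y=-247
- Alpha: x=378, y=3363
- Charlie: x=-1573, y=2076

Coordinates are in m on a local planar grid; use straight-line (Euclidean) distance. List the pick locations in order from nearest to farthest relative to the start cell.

Distances from the start cell:
Foxtrot x=-1205, y=-1894: 2136.7 m
Echo x=2075, y=204: 2202.6 m
Delta x=-2527, y=-247: 2422.4 m
Charlie x=-1573, y=2076: 2586.2 m
Bravo x=-2862, y=175: 2759.9 m
Alpha x=378, y=3363: 3455.9 m

Foxtrot, Echo, Delta, Charlie, Bravo, Alpha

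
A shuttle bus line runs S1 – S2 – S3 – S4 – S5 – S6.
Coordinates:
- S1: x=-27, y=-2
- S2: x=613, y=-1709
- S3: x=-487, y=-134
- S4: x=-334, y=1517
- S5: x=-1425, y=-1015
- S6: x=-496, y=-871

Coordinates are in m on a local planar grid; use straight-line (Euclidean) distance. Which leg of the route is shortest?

Leg distances:
S1→S2: 1823.0 m
S2→S3: 1921.1 m
S3→S4: 1658.1 m
S4→S5: 2757.0 m
S5→S6: 940.1 m
The shortest leg is S5–S6 at 940.1 m.

S5–S6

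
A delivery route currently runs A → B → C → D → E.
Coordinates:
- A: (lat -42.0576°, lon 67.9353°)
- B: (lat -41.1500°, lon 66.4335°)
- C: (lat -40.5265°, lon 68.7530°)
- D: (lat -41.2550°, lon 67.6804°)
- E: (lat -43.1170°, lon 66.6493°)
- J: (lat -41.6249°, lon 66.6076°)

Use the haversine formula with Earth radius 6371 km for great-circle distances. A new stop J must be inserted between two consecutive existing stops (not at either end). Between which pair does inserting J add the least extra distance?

between A and B

Added distance for inserting J between each consecutive pair:
A–B: 14.3 km
B–C: 65.1 km
C–D: 194.6 km
D–E: 40.6 km
Smallest added distance is 14.3 km, inserting between A and B.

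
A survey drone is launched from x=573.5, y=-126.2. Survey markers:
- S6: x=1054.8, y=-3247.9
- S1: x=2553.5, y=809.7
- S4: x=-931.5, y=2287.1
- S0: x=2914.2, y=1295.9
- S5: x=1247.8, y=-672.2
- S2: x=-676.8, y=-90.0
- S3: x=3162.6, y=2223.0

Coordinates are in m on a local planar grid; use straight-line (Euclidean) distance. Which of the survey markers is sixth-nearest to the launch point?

S6

Distance to each, sorted:
S5: 867.6 m
S2: 1250.8 m
S1: 2190.0 m
S0: 2738.8 m
S4: 2844.1 m
S6: 3158.6 m
S3: 3496.0 m
The sixth-nearest is S6 at 3158.6 m.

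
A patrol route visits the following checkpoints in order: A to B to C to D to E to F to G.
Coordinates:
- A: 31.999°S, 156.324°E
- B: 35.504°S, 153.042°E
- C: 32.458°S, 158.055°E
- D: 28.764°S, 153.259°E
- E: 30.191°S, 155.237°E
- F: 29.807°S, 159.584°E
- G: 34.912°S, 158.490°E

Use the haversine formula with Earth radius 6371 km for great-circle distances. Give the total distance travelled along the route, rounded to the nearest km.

2929 km

Leg distances:
A→B: 493.9 km  (cumulative 493.9 km)
B→C: 572.9 km  (cumulative 1066.7 km)
C→D: 615.8 km  (cumulative 1682.5 km)
D→E: 248.7 km  (cumulative 1931.2 km)
E→F: 420.8 km  (cumulative 2352.0 km)
F→G: 576.9 km  (cumulative 2928.8 km)
Total route length ≈ 2929 km.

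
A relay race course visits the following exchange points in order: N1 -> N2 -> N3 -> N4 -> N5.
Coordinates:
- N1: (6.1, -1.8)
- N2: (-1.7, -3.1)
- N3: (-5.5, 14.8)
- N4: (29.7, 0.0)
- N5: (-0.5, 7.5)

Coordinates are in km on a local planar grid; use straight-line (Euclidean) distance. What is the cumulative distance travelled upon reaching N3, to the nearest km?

Leg distances:
N1→N2: 7.9 km  (cumulative 7.9 km)
N2→N3: 18.3 km  (cumulative 26.2 km)
Cumulative distance at N3 ≈ 26 km.

26 km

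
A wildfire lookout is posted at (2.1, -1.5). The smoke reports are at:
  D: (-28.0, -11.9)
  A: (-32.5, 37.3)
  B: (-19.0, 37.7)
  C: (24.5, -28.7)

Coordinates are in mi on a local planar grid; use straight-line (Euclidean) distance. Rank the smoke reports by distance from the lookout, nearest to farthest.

Computing each straight-line distance from (2.1, -1.5):
D (-28.0, -11.9): 31.8 mi
C (24.5, -28.7): 35.2 mi
B (-19.0, 37.7): 44.5 mi
A (-32.5, 37.3): 52.0 mi

D, C, B, A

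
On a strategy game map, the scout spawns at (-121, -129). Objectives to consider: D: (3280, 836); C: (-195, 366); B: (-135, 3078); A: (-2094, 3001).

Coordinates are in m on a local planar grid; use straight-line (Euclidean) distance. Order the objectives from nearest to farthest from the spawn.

Distance from the spawn at (-121, -129) to each:
C (-195, 366): 500.5 m
B (-135, 3078): 3207.0 m
D (3280, 836): 3535.3 m
A (-2094, 3001): 3699.9 m

C, B, D, A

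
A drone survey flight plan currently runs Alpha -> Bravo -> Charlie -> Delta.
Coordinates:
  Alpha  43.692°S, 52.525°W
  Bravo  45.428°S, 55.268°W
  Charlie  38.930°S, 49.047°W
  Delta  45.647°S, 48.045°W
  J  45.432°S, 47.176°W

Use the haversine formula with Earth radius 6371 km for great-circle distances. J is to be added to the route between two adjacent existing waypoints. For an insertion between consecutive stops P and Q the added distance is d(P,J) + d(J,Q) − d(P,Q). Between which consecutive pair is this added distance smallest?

between Charlie and Delta

Added distance for inserting J between each consecutive pair:
Alpha–Bravo: 806.3 km
Bravo–Charlie: 485.1 km
Charlie–Delta: 59.5 km
Smallest added distance is 59.5 km, inserting between Charlie and Delta.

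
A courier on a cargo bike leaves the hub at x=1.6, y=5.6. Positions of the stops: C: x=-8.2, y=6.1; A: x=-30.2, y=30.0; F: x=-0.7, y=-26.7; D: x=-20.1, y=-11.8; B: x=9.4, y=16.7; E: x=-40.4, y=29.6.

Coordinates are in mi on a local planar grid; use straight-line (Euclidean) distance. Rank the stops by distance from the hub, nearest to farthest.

C, B, D, F, A, E

Distances from the hub:
C x=-8.2, y=6.1: 9.8 mi
B x=9.4, y=16.7: 13.6 mi
D x=-20.1, y=-11.8: 27.8 mi
F x=-0.7, y=-26.7: 32.4 mi
A x=-30.2, y=30.0: 40.1 mi
E x=-40.4, y=29.6: 48.4 mi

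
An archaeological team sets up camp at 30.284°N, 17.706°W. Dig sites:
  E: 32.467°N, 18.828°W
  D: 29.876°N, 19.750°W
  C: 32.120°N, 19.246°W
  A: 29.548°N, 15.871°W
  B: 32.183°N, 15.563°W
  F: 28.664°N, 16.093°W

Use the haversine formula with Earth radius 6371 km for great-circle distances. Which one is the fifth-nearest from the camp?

Distances from the camp (30.284°N, 17.706°W):
A: 194.9 km
D: 201.8 km
F: 238.4 km
C: 251.3 km
E: 265.1 km
B: 293.4 km
The fifth-nearest is E at 265.1 km.

E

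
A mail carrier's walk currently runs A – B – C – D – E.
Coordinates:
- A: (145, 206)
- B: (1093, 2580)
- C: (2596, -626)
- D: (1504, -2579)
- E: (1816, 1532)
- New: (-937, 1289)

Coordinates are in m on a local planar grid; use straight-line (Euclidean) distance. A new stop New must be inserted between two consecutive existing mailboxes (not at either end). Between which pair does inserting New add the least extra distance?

Added distance for inserting New between each consecutive pair:
A–B: 1380.3 m
B–C: 2883.5 m
C–D: 6354.9 m
D–E: 3214.7 m
Smallest added distance is 1380.3 m, inserting between A and B.

between A and B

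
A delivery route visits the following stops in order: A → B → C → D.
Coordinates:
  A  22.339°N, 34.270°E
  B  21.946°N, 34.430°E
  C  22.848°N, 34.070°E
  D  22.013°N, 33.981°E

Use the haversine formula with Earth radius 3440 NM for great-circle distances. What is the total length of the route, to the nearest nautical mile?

Leg distances:
A→B: 25.2 NM  (cumulative 25.2 NM)
B→C: 57.7 NM  (cumulative 82.9 NM)
C→D: 50.4 NM  (cumulative 133.3 NM)
Total route length ≈ 133 NM.

133 NM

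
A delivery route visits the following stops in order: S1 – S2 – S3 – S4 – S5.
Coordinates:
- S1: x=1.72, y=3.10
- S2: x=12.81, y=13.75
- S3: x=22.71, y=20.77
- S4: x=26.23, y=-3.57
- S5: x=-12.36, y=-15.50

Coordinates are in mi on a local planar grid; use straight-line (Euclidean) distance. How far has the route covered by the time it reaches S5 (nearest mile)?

92 mi

Leg distances:
S1→S2: 15.4 mi  (cumulative 15.4 mi)
S2→S3: 12.1 mi  (cumulative 27.5 mi)
S3→S4: 24.6 mi  (cumulative 52.1 mi)
S4→S5: 40.4 mi  (cumulative 92.5 mi)
Cumulative distance at S5 ≈ 92 mi.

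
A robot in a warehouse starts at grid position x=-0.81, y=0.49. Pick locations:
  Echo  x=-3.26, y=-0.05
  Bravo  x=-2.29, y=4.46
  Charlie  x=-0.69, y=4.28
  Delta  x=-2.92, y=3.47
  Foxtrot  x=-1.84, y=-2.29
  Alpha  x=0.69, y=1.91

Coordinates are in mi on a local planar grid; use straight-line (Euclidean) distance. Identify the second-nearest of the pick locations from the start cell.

Echo

Distances from the start cell (x=-0.81, y=0.49):
Alpha: 2.1 mi
Echo: 2.5 mi
Foxtrot: 3.0 mi
Delta: 3.7 mi
Charlie: 3.8 mi
Bravo: 4.2 mi
The second-nearest is Echo at 2.5 mi.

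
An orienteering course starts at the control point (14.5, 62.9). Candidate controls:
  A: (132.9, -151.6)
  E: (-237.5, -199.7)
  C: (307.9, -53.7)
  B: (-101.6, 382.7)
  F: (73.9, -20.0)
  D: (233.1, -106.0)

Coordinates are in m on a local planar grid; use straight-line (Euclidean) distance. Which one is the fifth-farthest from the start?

A

Distances from the start ((14.5, 62.9)):
E: 364.0 m
B: 340.2 m
C: 315.7 m
D: 276.2 m
A: 245.0 m
F: 102.0 m
The fifth-farthest is A at 245.0 m.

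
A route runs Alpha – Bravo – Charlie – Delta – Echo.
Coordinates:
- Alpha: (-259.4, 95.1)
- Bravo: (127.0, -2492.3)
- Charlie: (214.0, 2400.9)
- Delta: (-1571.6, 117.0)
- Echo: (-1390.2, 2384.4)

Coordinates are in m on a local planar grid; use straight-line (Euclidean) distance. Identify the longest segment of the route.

Bravo–Charlie

Leg distances:
Alpha→Bravo: 2616.1 m
Bravo→Charlie: 4894.0 m
Charlie→Delta: 2899.1 m
Delta→Echo: 2274.6 m
The longest leg is Bravo–Charlie at 4894.0 m.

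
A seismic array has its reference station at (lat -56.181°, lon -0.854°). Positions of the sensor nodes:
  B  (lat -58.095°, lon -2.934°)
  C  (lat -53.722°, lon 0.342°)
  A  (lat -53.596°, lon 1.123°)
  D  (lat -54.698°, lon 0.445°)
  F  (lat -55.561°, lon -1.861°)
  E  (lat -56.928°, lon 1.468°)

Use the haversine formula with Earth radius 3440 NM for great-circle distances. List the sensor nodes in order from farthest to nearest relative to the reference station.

A, C, B, D, E, F

Distances from the reference station:
A (lat -53.596°, lon 1.123°): 169.5 NM
C (lat -53.722°, lon 0.342°): 153.3 NM
B (lat -58.095°, lon -2.934°): 133.4 NM
D (lat -54.698°, lon 0.445°): 99.4 NM
E (lat -56.928°, lon 1.468°): 89.0 NM
F (lat -55.561°, lon -1.861°): 50.4 NM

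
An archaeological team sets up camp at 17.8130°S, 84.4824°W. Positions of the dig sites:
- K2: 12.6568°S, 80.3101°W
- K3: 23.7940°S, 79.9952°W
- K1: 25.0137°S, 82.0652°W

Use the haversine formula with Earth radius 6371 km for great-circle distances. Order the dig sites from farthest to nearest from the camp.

K1, K3, K2

Distance from the camp at 17.8130°S, 84.4824°W to each:
K1 25.0137°S, 82.0652°W: 838.8 km
K3 23.7940°S, 79.9952°W: 812.1 km
K2 12.6568°S, 80.3101°W: 727.3 km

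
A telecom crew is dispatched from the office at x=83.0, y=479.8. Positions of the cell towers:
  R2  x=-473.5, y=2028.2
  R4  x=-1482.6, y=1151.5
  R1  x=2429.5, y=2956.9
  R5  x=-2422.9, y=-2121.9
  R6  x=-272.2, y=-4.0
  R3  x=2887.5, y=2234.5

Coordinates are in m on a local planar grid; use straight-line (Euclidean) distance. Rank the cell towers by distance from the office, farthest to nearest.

Distance from the office at x=83.0, y=479.8 to each:
R5 x=-2422.9, y=-2121.9: 3612.3 m
R1 x=2429.5, y=2956.9: 3412.1 m
R3 x=2887.5, y=2234.5: 3308.2 m
R4 x=-1482.6, y=1151.5: 1703.6 m
R2 x=-473.5, y=2028.2: 1645.4 m
R6 x=-272.2, y=-4.0: 600.2 m

R5, R1, R3, R4, R2, R6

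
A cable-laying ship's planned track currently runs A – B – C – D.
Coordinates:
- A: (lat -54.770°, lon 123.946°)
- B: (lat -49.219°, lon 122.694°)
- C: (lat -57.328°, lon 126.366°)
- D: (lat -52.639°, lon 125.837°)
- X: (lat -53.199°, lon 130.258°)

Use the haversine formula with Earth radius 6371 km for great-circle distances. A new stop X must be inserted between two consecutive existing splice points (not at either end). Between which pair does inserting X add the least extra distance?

between B and C

Added distance for inserting X between each consecutive pair:
A–B: 512.3 km
B–C: 274.6 km
C–D: 301.3 km
Smallest added distance is 274.6 km, inserting between B and C.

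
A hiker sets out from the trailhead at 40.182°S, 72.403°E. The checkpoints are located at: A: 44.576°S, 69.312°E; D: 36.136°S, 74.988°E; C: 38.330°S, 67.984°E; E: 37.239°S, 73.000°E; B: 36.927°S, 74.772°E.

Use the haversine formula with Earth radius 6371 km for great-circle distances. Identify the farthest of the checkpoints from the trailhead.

A

Distance to each, sorted:
A: 550.5 km
D: 503.4 km
C: 432.6 km
B: 416.4 km
E: 331.3 km
The farthest is A at 550.5 km.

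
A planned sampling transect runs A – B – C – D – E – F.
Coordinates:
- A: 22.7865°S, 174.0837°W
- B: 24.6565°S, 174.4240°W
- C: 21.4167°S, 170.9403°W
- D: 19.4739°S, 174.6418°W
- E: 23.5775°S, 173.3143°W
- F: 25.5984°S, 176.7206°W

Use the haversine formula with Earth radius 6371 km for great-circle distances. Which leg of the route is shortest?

A–B

Leg distances:
A→B: 210.8 km
B→C: 506.8 km
C→D: 442.0 km
D→E: 476.5 km
E→F: 411.2 km
The shortest leg is A–B at 210.8 km.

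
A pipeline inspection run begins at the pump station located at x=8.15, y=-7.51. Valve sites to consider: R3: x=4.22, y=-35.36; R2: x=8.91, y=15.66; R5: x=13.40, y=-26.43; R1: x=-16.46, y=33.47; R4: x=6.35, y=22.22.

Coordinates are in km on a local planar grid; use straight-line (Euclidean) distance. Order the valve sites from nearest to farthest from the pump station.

Distances from the pump station:
R5 x=13.40, y=-26.43: 19.6 km
R2 x=8.91, y=15.66: 23.2 km
R3 x=4.22, y=-35.36: 28.1 km
R4 x=6.35, y=22.22: 29.8 km
R1 x=-16.46, y=33.47: 47.8 km

R5, R2, R3, R4, R1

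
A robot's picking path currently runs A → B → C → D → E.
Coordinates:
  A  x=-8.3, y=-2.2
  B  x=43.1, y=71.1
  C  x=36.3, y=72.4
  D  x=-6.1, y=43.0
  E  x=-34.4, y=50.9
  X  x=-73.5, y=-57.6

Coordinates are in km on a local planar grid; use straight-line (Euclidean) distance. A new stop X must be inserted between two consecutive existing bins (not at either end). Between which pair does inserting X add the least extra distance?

Added distance for inserting X between each consecutive pair:
A–B: 169.7 km
B–C: 336.9 km
C–D: 239.7 km
D–E: 207.0 km
Smallest added distance is 169.7 km, inserting between A and B.

between A and B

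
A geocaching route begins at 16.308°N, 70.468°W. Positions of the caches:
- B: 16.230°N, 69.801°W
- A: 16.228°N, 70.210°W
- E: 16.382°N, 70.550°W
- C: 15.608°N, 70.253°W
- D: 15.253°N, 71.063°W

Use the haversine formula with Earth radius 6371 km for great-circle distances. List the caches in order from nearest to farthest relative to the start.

E, A, B, C, D

Distances from the start:
E 16.382°N, 70.550°W: 12.0 km
A 16.228°N, 70.210°W: 28.9 km
B 16.230°N, 69.801°W: 71.7 km
C 15.608°N, 70.253°W: 81.2 km
D 15.253°N, 71.063°W: 133.5 km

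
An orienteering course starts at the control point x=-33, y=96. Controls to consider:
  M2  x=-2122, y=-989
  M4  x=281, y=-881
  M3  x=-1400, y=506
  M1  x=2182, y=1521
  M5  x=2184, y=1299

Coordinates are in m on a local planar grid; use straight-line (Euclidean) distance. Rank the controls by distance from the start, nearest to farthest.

Distance from the start at x=-33, y=96 to each:
M4 x=281, y=-881: 1026.2 m
M3 x=-1400, y=506: 1427.2 m
M2 x=-2122, y=-989: 2354.0 m
M5 x=2184, y=1299: 2522.4 m
M1 x=2182, y=1521: 2633.8 m

M4, M3, M2, M5, M1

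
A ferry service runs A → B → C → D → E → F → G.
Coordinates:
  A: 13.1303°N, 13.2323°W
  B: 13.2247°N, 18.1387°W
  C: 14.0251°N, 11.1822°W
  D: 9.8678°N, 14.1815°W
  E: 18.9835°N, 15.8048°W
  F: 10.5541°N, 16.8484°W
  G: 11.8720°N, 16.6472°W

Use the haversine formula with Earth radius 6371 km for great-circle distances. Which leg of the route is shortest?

F–G

Leg distances:
A→B: 531.3 km
B→C: 757.0 km
C→D: 565.8 km
D→E: 1028.5 km
E→F: 944.0 km
F→G: 148.2 km
The shortest leg is F–G at 148.2 km.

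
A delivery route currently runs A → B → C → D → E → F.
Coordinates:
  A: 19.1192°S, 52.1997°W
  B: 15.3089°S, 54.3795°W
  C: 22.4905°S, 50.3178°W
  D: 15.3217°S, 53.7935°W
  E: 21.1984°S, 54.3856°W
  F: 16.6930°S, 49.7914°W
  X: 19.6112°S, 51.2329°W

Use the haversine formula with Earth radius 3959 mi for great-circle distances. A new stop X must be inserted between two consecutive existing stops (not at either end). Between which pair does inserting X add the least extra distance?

Added distance for inserting X between each consecutive pair:
A–B: 134.0 mi
B–C: 7.3 mi
C–D: 3.7 mi
D–E: 164.9 mi
E–F: 22.1 mi
Smallest added distance is 3.7 mi, inserting between C and D.

between C and D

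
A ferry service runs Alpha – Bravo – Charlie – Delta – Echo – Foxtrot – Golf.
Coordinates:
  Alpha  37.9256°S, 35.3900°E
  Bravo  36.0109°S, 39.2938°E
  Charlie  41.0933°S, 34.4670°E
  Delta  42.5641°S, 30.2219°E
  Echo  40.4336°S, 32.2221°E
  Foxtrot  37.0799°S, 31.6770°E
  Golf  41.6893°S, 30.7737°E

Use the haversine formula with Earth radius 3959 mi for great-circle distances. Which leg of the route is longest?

Bravo–Charlie

Leg distances:
Alpha→Bravo: 252.8 mi
Bravo→Charlie: 437.3 mi
Charlie→Delta: 241.0 mi
Delta→Echo: 180.0 mi
Echo→Foxtrot: 233.6 mi
Foxtrot→Golf: 322.1 mi
The longest leg is Bravo–Charlie at 437.3 mi.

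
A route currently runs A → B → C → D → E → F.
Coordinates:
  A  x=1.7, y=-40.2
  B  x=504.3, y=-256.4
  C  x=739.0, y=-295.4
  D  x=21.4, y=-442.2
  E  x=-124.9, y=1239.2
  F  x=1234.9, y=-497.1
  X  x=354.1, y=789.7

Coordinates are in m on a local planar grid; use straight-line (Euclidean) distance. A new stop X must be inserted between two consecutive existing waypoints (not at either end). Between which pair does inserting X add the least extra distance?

between E and F

Added distance for inserting X between each consecutive pair:
A–B: 1411.3 m
B–C: 1970.3 m
C–D: 1694.9 m
D–E: 245.2 m
E–F: 10.9 m
Smallest added distance is 10.9 m, inserting between E and F.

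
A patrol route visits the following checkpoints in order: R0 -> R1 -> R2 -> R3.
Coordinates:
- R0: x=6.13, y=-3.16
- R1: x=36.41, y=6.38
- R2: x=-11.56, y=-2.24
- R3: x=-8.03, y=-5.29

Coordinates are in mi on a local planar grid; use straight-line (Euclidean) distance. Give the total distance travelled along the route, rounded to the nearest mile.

85 mi

Leg distances:
R0→R1: 31.7 mi  (cumulative 31.7 mi)
R1→R2: 48.7 mi  (cumulative 80.5 mi)
R2→R3: 4.7 mi  (cumulative 85.2 mi)
Total route length ≈ 85 mi.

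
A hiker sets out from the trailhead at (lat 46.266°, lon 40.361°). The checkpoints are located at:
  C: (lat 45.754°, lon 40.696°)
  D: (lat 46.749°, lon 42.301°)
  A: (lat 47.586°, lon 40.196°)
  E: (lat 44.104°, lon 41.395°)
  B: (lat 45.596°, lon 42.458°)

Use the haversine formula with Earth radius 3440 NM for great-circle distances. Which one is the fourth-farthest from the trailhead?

A

Distance to each, sorted:
E: 137.0 NM
B: 96.4 NM
D: 85.2 NM
A: 79.5 NM
C: 33.8 NM
The fourth-farthest is A at 79.5 NM.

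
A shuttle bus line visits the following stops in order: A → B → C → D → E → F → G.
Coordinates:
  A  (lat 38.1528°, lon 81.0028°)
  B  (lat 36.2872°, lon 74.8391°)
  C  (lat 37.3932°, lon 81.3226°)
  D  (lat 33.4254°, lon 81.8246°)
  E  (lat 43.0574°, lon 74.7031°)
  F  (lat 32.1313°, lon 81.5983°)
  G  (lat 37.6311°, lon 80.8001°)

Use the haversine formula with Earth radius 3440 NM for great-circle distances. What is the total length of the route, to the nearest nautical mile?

Leg distances:
A→B: 315.2 NM  (cumulative 315.2 NM)
B→C: 318.5 NM  (cumulative 633.6 NM)
C→D: 239.5 NM  (cumulative 873.1 NM)
D→E: 668.1 NM  (cumulative 1541.2 NM)
E→F: 732.8 NM  (cumulative 2274.0 NM)
F→G: 332.5 NM  (cumulative 2606.6 NM)
Total route length ≈ 2607 NM.

2607 NM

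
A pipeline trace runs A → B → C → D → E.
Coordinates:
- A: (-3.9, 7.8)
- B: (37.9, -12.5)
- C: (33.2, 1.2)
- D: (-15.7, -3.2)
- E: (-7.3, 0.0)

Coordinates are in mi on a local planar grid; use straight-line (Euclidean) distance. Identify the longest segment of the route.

Leg distances:
A→B: 46.5 mi
B→C: 14.5 mi
C→D: 49.1 mi
D→E: 9.0 mi
The longest leg is C–D at 49.1 mi.

C–D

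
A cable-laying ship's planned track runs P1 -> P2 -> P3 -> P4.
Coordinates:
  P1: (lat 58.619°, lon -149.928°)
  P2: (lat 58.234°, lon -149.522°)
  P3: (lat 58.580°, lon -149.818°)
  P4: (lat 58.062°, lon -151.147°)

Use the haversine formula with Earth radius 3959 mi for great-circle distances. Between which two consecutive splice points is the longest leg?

P3–P4

Leg distances:
P1→P2: 30.4 mi
P2→P3: 26.2 mi
P3→P4: 60.1 mi
The longest leg is P3–P4 at 60.1 mi.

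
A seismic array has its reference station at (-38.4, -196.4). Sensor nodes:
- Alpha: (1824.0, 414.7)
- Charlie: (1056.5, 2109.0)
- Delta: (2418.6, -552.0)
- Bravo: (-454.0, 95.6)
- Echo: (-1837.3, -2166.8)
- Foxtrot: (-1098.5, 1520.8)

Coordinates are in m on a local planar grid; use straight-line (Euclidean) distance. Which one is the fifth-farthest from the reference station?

Alpha

Distance to each, sorted:
Echo: 2668.1 m
Charlie: 2552.2 m
Delta: 2482.6 m
Foxtrot: 2018.1 m
Alpha: 1960.1 m
Bravo: 507.9 m
The fifth-farthest is Alpha at 1960.1 m.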